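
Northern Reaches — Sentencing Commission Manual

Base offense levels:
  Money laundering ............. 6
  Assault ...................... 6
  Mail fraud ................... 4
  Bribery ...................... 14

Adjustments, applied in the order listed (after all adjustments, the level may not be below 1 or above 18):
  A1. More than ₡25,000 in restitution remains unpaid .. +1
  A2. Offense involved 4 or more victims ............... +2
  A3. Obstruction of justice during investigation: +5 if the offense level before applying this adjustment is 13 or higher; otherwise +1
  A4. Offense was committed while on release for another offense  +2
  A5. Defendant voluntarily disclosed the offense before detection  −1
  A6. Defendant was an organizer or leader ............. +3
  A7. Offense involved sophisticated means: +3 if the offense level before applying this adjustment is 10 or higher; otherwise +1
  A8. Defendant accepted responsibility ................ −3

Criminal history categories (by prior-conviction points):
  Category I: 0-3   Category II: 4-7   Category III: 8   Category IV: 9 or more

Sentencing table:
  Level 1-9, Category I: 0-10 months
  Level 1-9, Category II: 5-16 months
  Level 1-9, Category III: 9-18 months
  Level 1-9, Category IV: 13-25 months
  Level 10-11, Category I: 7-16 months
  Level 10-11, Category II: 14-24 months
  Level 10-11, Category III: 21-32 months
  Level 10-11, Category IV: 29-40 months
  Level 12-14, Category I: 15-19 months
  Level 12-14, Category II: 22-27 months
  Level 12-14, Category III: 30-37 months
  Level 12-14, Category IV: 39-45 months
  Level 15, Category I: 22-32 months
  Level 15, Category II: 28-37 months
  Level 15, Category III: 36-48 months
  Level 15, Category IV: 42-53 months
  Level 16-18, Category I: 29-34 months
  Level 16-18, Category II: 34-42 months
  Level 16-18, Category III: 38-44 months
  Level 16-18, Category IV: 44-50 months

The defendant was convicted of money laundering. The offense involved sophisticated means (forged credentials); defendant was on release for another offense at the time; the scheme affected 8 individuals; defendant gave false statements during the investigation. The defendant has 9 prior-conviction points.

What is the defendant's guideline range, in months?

39-45 months

Base offense level for money laundering: 6.
A2 applies: 6 + 2 = 8.
A3 applies (level before this adjustment is 8 < 13, so +1): 8 + 1 = 9.
A4 applies: 9 + 2 = 11.
A5 does not apply.
A7 applies (level before this adjustment is 11 ≥ 10, so +3): 11 + 3 = 14.
A8 does not apply.
Final offense level: 14.
Criminal history: 9 prior points → Category IV (9+).
Level 14 falls in the 12-14 band.
Grid: Level 12-14 × Category IV = 39-45 months.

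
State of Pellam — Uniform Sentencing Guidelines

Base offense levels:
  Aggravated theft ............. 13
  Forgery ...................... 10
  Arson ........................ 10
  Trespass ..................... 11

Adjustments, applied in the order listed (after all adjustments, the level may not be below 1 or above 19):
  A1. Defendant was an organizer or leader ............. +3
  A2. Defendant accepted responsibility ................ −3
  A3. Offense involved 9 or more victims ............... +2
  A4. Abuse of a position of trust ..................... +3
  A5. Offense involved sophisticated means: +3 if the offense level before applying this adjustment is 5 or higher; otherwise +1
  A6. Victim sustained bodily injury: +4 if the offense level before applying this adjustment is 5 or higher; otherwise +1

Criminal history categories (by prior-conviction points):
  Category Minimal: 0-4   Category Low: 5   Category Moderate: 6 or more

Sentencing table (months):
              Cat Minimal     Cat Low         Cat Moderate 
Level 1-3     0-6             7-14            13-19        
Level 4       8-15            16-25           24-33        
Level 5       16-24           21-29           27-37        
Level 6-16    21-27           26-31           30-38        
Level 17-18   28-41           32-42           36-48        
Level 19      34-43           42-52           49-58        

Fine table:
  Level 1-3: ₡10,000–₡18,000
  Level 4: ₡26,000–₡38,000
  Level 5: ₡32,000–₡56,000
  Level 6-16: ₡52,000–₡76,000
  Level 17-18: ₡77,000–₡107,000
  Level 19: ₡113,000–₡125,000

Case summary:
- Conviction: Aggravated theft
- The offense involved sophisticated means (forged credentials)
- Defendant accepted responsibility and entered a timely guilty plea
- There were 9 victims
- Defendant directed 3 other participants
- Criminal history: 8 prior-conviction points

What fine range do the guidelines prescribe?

Base offense level for aggravated theft: 13.
A1 applies: 13 + 3 = 16.
A2 applies: 16 − 3 = 13.
A3 applies: 13 + 2 = 15.
A4 does not apply.
A5 applies (level before this adjustment is 15 ≥ 5, so +3): 15 + 3 = 18.
A6 does not apply.
Final offense level: 18.
Level 18 falls in the 17-18 band.
Fine table: Level 17-18 → ₡77,000–₡107,000.

₡77,000–₡107,000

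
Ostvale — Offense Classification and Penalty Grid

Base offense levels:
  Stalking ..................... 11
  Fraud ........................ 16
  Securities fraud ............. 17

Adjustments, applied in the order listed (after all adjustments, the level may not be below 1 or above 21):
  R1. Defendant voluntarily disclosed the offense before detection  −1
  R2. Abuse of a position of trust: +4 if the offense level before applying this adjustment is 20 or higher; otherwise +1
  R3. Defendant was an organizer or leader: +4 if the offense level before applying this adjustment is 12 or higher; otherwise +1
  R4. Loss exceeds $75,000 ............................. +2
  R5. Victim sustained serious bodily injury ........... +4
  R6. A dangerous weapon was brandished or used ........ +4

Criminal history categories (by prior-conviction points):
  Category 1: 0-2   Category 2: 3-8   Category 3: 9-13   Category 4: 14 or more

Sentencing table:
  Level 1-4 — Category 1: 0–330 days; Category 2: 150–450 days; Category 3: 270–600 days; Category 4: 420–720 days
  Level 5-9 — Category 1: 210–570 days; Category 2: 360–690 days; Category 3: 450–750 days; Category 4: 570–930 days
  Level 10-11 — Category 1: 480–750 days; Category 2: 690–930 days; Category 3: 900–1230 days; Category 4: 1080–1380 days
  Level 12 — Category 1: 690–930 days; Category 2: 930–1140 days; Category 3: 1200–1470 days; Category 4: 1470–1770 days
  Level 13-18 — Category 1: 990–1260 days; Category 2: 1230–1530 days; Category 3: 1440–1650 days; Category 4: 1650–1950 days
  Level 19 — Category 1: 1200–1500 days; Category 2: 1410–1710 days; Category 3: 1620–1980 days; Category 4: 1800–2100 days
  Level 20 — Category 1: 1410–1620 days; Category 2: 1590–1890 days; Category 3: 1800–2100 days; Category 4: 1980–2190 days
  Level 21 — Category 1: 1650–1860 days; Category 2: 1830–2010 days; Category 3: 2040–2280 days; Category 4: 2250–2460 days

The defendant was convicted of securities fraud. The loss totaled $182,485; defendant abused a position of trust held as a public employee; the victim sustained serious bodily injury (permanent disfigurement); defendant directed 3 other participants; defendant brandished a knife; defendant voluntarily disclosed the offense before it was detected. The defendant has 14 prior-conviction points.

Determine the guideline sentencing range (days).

Base offense level for securities fraud: 17.
R1 applies: 17 − 1 = 16.
R2 applies (level before this adjustment is 16 < 20, so +1): 16 + 1 = 17.
R3 applies (level before this adjustment is 17 ≥ 12, so +4): 17 + 4 = 21.
R4 applies: 21 + 2 = 23.
R5 applies: 23 + 4 = 27.
R6 applies: 27 + 4 = 31.
Level 31 exceeds the maximum of 21; capped at 21.
Final offense level: 21.
Criminal history: 14 prior points → Category 4 (14+).
Level 21 falls in the 21 band.
Grid: Level 21 × Category 4 = 2250-2460 days.

2250-2460 days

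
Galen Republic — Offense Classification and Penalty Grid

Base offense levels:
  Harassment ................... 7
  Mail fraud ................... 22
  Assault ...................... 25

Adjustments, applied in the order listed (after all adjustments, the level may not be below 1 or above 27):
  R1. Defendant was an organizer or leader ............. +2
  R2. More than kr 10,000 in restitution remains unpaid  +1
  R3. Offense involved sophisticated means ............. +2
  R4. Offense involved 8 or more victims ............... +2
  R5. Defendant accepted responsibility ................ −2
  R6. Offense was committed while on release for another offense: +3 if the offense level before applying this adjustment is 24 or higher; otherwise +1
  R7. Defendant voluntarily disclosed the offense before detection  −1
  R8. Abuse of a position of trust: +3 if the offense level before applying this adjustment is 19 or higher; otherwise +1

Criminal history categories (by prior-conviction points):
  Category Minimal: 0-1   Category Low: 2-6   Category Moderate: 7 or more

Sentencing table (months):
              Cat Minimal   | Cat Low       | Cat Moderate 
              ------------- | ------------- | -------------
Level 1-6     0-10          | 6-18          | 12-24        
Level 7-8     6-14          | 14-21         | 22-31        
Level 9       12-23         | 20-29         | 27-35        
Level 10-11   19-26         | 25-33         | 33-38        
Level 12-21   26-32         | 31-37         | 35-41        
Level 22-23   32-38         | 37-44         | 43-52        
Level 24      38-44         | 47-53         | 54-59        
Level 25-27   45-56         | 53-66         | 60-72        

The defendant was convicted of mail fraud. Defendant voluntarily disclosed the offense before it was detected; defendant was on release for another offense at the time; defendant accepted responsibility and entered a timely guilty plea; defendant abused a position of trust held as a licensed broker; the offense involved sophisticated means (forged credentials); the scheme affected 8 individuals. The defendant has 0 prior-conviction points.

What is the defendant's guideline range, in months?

45-56 months

Base offense level for mail fraud: 22.
R3 applies: 22 + 2 = 24.
R4 applies: 24 + 2 = 26.
R5 applies: 26 − 2 = 24.
R6 applies (level before this adjustment is 24 ≥ 24, so +3): 24 + 3 = 27.
R7 applies: 27 − 1 = 26.
R8 applies (level before this adjustment is 26 ≥ 19, so +3): 26 + 3 = 29.
Level 29 exceeds the maximum of 27; capped at 27.
Final offense level: 27.
Criminal history: 0 prior points → Category Minimal (0-1).
Level 27 falls in the 25-27 band.
Grid: Level 25-27 × Category Minimal = 45-56 months.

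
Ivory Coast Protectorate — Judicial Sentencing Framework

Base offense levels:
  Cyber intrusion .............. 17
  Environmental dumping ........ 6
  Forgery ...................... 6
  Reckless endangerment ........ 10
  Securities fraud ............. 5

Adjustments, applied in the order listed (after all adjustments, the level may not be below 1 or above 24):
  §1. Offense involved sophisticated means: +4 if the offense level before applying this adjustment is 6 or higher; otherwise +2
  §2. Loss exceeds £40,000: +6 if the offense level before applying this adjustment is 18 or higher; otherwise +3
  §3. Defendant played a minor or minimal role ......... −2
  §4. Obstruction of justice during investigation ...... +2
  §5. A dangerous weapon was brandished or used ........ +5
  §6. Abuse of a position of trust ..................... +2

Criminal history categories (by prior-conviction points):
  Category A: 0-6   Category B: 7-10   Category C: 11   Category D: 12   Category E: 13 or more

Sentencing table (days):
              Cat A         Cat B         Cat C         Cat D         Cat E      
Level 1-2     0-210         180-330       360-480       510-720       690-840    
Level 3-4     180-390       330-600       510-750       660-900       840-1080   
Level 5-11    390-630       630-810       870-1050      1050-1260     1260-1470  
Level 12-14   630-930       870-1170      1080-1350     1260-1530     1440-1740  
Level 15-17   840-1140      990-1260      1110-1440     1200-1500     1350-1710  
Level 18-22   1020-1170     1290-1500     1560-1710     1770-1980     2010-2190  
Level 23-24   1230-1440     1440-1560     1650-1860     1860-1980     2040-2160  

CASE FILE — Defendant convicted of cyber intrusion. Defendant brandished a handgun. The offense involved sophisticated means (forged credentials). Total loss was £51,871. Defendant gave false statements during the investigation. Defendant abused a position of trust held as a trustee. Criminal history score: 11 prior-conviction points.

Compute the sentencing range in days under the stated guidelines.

1650-1860 days

Base offense level for cyber intrusion: 17.
§1 applies (level before this adjustment is 17 ≥ 6, so +4): 17 + 4 = 21.
§2 applies (level before this adjustment is 21 ≥ 18, so +6): 21 + 6 = 27.
§3 does not apply.
§4 applies: 27 + 2 = 29.
§5 applies: 29 + 5 = 34.
§6 applies: 34 + 2 = 36.
Level 36 exceeds the maximum of 24; capped at 24.
Final offense level: 24.
Criminal history: 11 prior points → Category C (11).
Level 24 falls in the 23-24 band.
Grid: Level 23-24 × Category C = 1650-1860 days.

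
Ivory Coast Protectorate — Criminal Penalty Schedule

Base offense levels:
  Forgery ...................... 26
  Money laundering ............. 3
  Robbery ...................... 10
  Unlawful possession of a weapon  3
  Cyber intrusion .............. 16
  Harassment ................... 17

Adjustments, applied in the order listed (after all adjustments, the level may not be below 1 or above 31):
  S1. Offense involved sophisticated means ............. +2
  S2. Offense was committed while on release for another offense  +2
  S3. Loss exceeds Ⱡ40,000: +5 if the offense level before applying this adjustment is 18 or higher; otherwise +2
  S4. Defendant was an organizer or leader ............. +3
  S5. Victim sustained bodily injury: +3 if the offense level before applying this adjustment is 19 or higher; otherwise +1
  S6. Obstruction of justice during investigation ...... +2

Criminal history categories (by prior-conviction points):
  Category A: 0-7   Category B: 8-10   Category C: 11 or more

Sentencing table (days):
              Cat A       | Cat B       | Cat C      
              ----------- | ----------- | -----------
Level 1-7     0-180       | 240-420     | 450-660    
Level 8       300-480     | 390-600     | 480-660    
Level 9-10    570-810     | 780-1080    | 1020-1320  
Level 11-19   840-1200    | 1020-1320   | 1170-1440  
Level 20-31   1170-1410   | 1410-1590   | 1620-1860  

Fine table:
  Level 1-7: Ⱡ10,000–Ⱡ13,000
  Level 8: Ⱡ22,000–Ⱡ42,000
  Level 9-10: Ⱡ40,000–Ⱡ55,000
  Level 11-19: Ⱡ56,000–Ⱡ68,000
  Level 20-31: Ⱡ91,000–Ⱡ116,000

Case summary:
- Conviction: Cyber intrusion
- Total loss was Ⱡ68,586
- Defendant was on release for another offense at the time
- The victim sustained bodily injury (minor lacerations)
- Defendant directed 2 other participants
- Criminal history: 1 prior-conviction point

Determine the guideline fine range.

Base offense level for cyber intrusion: 16.
S1 does not apply.
S2 applies: 16 + 2 = 18.
S3 applies (level before this adjustment is 18 ≥ 18, so +5): 18 + 5 = 23.
S4 applies: 23 + 3 = 26.
S5 applies (level before this adjustment is 26 ≥ 19, so +3): 26 + 3 = 29.
S6 does not apply.
Final offense level: 29.
Level 29 falls in the 20-31 band.
Fine table: Level 20-31 → Ⱡ91,000–Ⱡ116,000.

Ⱡ91,000–Ⱡ116,000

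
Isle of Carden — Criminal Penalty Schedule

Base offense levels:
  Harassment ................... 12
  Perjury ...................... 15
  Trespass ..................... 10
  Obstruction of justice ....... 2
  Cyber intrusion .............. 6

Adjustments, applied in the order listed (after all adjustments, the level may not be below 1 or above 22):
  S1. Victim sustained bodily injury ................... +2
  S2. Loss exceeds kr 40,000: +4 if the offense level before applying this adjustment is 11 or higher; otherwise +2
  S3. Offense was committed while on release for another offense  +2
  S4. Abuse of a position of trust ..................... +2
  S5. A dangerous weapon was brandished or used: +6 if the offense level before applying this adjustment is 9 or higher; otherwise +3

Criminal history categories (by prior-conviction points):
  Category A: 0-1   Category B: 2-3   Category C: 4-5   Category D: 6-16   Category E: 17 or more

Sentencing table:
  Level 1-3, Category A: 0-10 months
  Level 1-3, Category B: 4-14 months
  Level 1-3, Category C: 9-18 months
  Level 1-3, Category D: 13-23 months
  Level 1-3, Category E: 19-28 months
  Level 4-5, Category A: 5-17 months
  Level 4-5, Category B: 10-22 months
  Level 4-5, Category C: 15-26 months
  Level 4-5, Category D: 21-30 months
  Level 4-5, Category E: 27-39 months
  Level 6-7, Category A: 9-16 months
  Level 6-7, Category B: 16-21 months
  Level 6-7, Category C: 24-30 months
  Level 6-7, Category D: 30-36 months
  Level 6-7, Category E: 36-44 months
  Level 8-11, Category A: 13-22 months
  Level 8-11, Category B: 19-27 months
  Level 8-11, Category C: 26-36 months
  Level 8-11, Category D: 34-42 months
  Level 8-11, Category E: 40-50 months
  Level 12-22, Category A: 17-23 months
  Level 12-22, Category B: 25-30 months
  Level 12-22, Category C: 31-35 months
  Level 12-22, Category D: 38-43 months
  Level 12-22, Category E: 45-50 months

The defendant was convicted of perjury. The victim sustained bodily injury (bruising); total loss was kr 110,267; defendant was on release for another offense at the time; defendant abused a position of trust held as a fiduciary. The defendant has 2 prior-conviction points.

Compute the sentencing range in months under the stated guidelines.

Base offense level for perjury: 15.
S1 applies: 15 + 2 = 17.
S2 applies (level before this adjustment is 17 ≥ 11, so +4): 17 + 4 = 21.
S3 applies: 21 + 2 = 23.
S4 applies: 23 + 2 = 25.
S5 does not apply.
Level 25 exceeds the maximum of 22; capped at 22.
Final offense level: 22.
Criminal history: 2 prior points → Category B (2-3).
Level 22 falls in the 12-22 band.
Grid: Level 12-22 × Category B = 25-30 months.

25-30 months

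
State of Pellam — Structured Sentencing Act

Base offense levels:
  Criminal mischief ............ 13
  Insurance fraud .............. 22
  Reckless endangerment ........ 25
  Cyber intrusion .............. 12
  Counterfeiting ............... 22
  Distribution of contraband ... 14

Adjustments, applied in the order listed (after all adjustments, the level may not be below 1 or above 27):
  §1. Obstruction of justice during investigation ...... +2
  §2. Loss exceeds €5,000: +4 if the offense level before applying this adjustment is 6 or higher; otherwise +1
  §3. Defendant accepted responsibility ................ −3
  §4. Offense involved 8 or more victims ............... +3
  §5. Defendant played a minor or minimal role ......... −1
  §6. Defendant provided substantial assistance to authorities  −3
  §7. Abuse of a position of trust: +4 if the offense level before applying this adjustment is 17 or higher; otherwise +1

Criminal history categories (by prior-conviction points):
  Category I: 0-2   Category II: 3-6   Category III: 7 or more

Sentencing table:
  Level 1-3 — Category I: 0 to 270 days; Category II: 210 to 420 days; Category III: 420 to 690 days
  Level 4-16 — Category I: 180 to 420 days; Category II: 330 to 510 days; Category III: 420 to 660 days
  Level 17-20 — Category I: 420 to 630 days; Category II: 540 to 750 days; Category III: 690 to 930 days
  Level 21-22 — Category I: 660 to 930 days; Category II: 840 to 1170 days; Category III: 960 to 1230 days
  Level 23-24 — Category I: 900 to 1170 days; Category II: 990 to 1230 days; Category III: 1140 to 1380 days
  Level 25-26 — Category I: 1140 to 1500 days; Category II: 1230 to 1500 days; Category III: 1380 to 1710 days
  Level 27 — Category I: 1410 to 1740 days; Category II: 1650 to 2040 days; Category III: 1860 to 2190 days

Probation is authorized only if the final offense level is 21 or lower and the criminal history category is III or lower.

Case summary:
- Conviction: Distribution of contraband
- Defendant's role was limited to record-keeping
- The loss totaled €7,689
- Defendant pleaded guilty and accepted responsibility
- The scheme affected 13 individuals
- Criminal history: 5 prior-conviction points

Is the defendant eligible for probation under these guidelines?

Base offense level for distribution of contraband: 14.
§2 applies (level before this adjustment is 14 ≥ 6, so +4): 14 + 4 = 18.
§3 applies: 18 − 3 = 15.
§4 applies: 15 + 3 = 18.
§5 applies: 18 − 1 = 17.
§7 does not apply.
Final offense level: 17.
Criminal history: 5 prior points → Category II (3-6).
Level 17 falls in the 17-20 band.
Grid: Level 17-20 × Category II = 540-750 days.
Probation check: level 17 ≤ 21 and category II ≤ III → eligible.

Yes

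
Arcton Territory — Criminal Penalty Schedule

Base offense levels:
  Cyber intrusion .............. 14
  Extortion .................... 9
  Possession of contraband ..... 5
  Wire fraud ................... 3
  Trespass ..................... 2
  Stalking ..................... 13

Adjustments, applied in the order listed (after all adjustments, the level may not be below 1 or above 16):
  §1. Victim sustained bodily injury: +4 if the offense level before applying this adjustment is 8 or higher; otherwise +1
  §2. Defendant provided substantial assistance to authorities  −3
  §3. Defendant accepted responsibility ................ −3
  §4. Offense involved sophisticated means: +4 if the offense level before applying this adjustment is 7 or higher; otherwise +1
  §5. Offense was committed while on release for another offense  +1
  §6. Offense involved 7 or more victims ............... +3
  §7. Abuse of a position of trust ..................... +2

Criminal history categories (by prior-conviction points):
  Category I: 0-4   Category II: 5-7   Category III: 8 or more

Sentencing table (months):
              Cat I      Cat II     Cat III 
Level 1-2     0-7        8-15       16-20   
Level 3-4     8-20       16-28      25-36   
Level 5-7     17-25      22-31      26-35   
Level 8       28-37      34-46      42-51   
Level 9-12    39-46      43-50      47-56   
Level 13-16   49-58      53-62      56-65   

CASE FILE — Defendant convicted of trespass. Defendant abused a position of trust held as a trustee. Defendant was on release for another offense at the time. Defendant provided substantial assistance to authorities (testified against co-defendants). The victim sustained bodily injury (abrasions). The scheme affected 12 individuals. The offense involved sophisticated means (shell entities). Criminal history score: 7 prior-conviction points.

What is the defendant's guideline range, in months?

22-31 months

Base offense level for trespass: 2.
§1 applies (level before this adjustment is 2 < 8, so +1): 2 + 1 = 3.
§2 applies: 3 − 3 = 0.
§3 does not apply.
§4 applies (level before this adjustment is 0 < 7, so +1): 0 + 1 = 1.
§5 applies: 1 + 1 = 2.
§6 applies: 2 + 3 = 5.
§7 applies: 5 + 2 = 7.
Final offense level: 7.
Criminal history: 7 prior points → Category II (5-7).
Level 7 falls in the 5-7 band.
Grid: Level 5-7 × Category II = 22-31 months.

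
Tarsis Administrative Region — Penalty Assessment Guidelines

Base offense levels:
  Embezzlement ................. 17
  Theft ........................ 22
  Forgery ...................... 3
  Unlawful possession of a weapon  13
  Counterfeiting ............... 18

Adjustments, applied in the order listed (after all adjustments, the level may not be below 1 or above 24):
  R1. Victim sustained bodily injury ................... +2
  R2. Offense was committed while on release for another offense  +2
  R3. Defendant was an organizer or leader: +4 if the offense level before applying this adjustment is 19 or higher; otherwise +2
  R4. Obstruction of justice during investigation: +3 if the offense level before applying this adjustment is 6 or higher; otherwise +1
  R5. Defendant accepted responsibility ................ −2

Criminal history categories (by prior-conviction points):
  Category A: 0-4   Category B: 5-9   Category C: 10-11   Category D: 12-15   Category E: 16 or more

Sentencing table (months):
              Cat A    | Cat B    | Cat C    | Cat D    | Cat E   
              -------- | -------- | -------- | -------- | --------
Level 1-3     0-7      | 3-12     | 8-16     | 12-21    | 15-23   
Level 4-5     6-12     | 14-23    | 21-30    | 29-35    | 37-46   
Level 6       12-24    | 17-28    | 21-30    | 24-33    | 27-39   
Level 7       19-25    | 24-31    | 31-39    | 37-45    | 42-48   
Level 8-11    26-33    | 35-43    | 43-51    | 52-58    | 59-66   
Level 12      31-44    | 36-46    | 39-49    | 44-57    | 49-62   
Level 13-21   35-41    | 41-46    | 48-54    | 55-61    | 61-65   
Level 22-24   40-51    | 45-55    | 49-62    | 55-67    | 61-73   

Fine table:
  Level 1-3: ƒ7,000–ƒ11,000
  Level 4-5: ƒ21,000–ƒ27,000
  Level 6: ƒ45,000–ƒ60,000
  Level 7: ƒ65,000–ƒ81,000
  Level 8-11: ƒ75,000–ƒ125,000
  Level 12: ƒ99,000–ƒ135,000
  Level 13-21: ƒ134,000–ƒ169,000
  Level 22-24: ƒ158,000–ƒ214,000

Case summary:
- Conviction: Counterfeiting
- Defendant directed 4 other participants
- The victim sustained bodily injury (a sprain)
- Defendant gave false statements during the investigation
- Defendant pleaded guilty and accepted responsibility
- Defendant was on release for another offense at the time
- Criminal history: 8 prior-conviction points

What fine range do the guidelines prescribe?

Base offense level for counterfeiting: 18.
R1 applies: 18 + 2 = 20.
R2 applies: 20 + 2 = 22.
R3 applies (level before this adjustment is 22 ≥ 19, so +4): 22 + 4 = 26.
R4 applies (level before this adjustment is 26 ≥ 6, so +3): 26 + 3 = 29.
R5 applies: 29 − 2 = 27.
Level 27 exceeds the maximum of 24; capped at 24.
Final offense level: 24.
Level 24 falls in the 22-24 band.
Fine table: Level 22-24 → ƒ158,000–ƒ214,000.

ƒ158,000–ƒ214,000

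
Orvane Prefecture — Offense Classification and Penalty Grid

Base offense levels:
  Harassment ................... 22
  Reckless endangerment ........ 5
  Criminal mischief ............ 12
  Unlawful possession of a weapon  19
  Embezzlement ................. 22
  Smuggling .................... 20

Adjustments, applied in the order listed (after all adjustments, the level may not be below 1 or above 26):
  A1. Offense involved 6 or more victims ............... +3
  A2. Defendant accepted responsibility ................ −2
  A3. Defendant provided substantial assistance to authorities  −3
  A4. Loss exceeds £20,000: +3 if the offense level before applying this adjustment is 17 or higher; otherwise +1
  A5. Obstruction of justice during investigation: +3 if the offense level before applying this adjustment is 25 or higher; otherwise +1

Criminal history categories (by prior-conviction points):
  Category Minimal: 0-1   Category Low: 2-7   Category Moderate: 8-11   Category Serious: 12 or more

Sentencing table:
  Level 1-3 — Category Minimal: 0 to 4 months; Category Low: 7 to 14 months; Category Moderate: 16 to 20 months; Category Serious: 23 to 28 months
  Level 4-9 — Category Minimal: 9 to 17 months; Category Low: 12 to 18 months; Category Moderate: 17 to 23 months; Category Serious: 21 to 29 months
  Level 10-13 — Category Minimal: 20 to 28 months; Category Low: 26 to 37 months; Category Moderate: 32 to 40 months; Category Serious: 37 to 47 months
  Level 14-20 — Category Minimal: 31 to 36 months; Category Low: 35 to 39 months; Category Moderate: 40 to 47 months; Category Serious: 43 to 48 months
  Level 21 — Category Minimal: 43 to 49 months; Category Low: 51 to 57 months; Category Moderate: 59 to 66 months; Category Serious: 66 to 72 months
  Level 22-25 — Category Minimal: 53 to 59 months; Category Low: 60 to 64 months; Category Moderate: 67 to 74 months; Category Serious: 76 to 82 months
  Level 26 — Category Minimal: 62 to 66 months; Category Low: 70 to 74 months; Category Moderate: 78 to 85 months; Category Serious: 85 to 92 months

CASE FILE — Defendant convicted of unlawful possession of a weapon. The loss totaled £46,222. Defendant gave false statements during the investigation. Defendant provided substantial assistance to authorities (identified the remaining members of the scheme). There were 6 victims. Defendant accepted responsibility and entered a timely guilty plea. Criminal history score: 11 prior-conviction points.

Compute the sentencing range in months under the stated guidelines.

Base offense level for unlawful possession of a weapon: 19.
A1 applies: 19 + 3 = 22.
A2 applies: 22 − 2 = 20.
A3 applies: 20 − 3 = 17.
A4 applies (level before this adjustment is 17 ≥ 17, so +3): 17 + 3 = 20.
A5 applies (level before this adjustment is 20 < 25, so +1): 20 + 1 = 21.
Final offense level: 21.
Criminal history: 11 prior points → Category Moderate (8-11).
Level 21 falls in the 21 band.
Grid: Level 21 × Category Moderate = 59-66 months.

59-66 months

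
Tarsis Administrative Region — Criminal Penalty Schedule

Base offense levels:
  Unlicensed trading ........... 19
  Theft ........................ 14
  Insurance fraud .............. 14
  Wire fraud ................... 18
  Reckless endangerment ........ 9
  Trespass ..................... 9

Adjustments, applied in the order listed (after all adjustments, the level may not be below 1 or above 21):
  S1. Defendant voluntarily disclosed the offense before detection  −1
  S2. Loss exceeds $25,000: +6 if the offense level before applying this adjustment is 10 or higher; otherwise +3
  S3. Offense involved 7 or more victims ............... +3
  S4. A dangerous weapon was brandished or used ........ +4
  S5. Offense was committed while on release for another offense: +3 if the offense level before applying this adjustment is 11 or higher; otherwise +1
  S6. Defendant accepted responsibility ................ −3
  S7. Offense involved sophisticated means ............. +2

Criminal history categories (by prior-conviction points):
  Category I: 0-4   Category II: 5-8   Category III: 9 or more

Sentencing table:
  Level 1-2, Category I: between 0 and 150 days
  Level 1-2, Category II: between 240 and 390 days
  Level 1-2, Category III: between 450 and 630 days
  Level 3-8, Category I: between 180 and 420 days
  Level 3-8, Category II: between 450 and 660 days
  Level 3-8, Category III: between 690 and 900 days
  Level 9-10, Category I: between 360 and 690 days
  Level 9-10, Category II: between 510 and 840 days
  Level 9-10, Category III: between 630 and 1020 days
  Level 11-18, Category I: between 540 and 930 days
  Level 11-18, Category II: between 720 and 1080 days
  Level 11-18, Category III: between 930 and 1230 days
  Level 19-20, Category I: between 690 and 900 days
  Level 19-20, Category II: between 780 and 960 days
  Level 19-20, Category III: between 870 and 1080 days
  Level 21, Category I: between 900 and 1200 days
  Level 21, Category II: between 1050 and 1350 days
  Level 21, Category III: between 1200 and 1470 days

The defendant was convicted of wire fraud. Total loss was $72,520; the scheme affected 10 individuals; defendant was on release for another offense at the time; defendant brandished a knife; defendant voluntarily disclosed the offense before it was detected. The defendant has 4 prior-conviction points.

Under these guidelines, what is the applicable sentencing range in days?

900-1200 days

Base offense level for wire fraud: 18.
S1 applies: 18 − 1 = 17.
S2 applies (level before this adjustment is 17 ≥ 10, so +6): 17 + 6 = 23.
S3 applies: 23 + 3 = 26.
S4 applies: 26 + 4 = 30.
S5 applies (level before this adjustment is 30 ≥ 11, so +3): 30 + 3 = 33.
S6 does not apply.
Level 33 exceeds the maximum of 21; capped at 21.
Final offense level: 21.
Criminal history: 4 prior points → Category I (0-4).
Level 21 falls in the 21 band.
Grid: Level 21 × Category I = 900-1200 days.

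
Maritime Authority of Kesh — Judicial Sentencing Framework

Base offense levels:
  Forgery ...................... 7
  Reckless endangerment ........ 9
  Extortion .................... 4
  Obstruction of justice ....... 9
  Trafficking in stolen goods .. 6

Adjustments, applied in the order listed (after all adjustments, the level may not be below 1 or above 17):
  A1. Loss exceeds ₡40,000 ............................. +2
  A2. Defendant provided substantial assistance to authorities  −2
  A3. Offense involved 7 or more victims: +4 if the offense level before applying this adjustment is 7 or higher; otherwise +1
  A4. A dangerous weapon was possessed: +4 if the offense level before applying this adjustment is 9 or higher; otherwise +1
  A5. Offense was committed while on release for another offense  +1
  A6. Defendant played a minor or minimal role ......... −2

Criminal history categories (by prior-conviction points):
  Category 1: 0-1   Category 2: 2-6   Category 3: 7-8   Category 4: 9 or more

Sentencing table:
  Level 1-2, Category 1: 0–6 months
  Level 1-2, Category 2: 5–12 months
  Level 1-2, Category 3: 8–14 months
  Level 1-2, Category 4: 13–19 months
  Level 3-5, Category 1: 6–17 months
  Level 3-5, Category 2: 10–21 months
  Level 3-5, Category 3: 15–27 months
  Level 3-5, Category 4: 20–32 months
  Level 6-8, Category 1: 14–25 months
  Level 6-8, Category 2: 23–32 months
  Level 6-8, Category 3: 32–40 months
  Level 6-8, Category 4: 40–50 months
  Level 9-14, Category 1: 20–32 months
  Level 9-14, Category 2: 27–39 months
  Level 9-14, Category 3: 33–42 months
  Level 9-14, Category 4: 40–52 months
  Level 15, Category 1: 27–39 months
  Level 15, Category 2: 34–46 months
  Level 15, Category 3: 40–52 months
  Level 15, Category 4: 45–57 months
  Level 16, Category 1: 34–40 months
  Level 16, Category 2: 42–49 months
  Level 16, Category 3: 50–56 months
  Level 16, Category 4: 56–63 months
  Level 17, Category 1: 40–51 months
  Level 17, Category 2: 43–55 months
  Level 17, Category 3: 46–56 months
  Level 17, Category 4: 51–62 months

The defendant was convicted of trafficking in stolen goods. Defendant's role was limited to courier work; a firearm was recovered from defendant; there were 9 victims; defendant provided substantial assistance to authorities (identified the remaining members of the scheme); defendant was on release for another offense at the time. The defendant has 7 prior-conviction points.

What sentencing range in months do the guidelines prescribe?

Base offense level for trafficking in stolen goods: 6.
A2 applies: 6 − 2 = 4.
A3 applies (level before this adjustment is 4 < 7, so +1): 4 + 1 = 5.
A4 applies (level before this adjustment is 5 < 9, so +1): 5 + 1 = 6.
A5 applies: 6 + 1 = 7.
A6 applies: 7 − 2 = 5.
Final offense level: 5.
Criminal history: 7 prior points → Category 3 (7-8).
Level 5 falls in the 3-5 band.
Grid: Level 3-5 × Category 3 = 15-27 months.

15-27 months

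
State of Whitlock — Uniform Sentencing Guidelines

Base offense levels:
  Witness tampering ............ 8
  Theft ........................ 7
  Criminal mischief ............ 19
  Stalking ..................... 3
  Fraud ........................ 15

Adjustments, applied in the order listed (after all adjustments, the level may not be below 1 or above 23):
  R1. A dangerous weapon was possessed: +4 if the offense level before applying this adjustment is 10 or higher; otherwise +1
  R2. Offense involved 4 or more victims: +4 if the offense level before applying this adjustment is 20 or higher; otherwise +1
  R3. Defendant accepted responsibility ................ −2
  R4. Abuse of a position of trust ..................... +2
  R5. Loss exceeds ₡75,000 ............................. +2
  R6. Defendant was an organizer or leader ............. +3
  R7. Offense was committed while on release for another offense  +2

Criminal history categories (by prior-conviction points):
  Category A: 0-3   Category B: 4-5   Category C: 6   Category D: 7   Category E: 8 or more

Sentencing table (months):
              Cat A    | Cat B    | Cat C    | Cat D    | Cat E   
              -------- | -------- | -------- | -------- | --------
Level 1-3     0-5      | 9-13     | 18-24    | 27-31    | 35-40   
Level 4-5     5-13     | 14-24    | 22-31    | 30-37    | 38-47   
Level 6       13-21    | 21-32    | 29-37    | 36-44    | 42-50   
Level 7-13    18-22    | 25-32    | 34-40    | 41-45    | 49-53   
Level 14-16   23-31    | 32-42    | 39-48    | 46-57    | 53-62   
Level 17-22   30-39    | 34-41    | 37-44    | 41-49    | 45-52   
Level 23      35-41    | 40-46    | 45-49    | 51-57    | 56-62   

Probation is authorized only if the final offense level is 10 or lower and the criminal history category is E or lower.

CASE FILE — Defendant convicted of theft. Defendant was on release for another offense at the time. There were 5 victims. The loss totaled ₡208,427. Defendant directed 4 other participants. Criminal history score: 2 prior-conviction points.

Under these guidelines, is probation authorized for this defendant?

No

Base offense level for theft: 7.
R2 applies (level before this adjustment is 7 < 20, so +1): 7 + 1 = 8.
R4 does not apply.
R5 applies: 8 + 2 = 10.
R6 applies: 10 + 3 = 13.
R7 applies: 13 + 2 = 15.
Final offense level: 15.
Criminal history: 2 prior points → Category A (0-3).
Level 15 falls in the 14-16 band.
Grid: Level 14-16 × Category A = 23-31 months.
Probation check: level 15 > 10 and category A ≤ E → not eligible.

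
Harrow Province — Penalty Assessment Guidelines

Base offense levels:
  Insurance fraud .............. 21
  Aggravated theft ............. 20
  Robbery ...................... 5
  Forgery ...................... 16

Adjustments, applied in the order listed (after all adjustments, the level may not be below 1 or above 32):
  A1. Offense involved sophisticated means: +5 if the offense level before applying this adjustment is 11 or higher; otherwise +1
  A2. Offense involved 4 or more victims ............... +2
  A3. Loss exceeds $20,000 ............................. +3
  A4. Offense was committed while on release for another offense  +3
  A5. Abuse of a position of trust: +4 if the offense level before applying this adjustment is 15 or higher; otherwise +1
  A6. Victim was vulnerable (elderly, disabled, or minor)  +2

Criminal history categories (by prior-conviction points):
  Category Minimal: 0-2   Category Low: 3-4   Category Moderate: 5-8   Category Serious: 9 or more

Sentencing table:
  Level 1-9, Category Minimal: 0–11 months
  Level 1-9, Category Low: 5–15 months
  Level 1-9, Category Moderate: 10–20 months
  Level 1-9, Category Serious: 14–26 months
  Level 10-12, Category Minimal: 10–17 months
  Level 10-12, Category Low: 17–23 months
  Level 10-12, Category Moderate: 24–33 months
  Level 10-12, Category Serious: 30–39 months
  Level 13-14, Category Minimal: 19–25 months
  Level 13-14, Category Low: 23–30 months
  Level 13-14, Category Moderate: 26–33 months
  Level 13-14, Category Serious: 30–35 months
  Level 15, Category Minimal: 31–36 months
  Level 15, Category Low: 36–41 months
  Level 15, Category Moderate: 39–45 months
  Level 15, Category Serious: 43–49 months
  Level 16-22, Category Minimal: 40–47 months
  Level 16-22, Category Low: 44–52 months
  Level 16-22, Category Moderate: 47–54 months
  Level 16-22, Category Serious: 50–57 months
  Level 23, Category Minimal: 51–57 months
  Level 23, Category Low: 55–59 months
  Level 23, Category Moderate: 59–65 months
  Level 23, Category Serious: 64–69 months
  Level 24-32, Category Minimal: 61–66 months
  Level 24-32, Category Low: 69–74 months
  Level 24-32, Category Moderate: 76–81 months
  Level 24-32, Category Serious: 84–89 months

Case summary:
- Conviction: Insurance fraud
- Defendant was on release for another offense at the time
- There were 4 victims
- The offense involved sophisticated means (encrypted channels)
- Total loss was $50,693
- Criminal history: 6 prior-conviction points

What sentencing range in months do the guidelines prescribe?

76-81 months

Base offense level for insurance fraud: 21.
A1 applies (level before this adjustment is 21 ≥ 11, so +5): 21 + 5 = 26.
A2 applies: 26 + 2 = 28.
A3 applies: 28 + 3 = 31.
A4 applies: 31 + 3 = 34.
Level 34 exceeds the maximum of 32; capped at 32.
Final offense level: 32.
Criminal history: 6 prior points → Category Moderate (5-8).
Level 32 falls in the 24-32 band.
Grid: Level 24-32 × Category Moderate = 76-81 months.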